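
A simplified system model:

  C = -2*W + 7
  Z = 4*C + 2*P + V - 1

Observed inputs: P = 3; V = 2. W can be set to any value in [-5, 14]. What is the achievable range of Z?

Substituting into the Z equation gives Z = -8*W + 35.
Linear in W, so extremes are at the endpoints: W = -5 gives Z = 75; W = 14 gives Z = -77.

-77 to 75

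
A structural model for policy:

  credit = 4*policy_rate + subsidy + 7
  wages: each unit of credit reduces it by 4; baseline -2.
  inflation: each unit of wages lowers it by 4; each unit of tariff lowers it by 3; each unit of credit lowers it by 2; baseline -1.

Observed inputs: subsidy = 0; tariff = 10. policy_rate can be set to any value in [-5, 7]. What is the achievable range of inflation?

-205 to 467

Substituting into the credit equation gives credit = 4*policy_rate + 7.
Substituting into the wages equation gives wages = -16*policy_rate - 30.
This gives inflation = 56*policy_rate + 75.
Linear in policy_rate, so extremes are at the endpoints: policy_rate = -5 gives inflation = -205; policy_rate = 7 gives inflation = 467.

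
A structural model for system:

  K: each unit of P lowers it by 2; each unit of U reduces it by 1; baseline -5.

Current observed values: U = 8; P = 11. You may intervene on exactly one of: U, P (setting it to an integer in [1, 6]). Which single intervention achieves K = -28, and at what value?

set U = 1

Intervening on U: with other inputs at their observed values, K = -U - 27. Solving for -28 gives U = 1, within [1, 6].
Intervening on P: K = -2*P - 13. Reaching -28 requires P = 15/2, not an integer.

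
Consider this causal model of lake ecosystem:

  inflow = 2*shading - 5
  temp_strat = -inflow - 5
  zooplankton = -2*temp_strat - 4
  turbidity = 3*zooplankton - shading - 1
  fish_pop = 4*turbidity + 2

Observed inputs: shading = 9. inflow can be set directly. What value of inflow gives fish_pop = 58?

Intervening on inflow fixes its value directly, overriding its dependence on shading.
Substituting into the zooplankton equation gives zooplankton = 2*inflow + 6.
Substituting into the turbidity equation gives turbidity = 6*inflow + 8.
So fish_pop = 24*inflow + 34.
Solve 24*inflow + 34 = 58: inflow = (58 - 34) / 24 = 1.

inflow = 1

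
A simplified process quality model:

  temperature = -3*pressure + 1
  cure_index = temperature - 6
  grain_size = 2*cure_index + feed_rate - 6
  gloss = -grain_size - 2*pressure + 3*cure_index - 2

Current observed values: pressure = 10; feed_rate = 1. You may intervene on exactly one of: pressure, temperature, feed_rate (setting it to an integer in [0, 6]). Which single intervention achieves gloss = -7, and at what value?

Intervening on pressure: with other inputs at their observed values, gloss = -5*pressure - 2. Solving for -7 gives pressure = 1, within [0, 6].
Intervening on temperature: gloss = temperature - 23. Reaching -7 requires temperature = 16, outside [0, 6].
Intervening on feed_rate: gloss = -feed_rate - 51. Reaching -7 requires feed_rate = -44, outside [0, 6].

set pressure = 1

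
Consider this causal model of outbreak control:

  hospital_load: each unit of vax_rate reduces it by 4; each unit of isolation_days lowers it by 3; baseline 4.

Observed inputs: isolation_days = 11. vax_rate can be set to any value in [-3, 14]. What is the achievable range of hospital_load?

Substituting into the hospital_load equation gives hospital_load = -4*vax_rate - 29.
Linear in vax_rate, so extremes are at the endpoints: vax_rate = -3 gives hospital_load = -17; vax_rate = 14 gives hospital_load = -85.

-85 to -17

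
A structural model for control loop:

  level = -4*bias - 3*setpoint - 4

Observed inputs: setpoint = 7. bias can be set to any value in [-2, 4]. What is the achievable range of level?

Substituting into the level equation gives level = -4*bias - 25.
Linear in bias, so extremes are at the endpoints: bias = -2 gives level = -17; bias = 4 gives level = -41.

-41 to -17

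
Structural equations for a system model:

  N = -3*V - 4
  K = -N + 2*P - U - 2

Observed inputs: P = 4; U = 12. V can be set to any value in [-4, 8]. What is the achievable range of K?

-14 to 22

Substituting into the K equation gives K = 3*V - 2.
Linear in V, so extremes are at the endpoints: V = -4 gives K = -14; V = 8 gives K = 22.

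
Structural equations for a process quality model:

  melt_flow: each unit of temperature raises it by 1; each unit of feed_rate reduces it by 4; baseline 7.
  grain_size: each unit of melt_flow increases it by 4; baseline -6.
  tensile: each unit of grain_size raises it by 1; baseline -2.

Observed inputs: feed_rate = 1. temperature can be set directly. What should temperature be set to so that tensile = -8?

temperature = -3

Substituting into the melt_flow equation gives melt_flow = temperature + 3.
grain_size becomes 4*temperature + 6.
Substituting into the tensile equation gives tensile = 4*temperature + 4.
Solve 4*temperature + 4 = -8: temperature = (-8 - 4) / 4 = -3.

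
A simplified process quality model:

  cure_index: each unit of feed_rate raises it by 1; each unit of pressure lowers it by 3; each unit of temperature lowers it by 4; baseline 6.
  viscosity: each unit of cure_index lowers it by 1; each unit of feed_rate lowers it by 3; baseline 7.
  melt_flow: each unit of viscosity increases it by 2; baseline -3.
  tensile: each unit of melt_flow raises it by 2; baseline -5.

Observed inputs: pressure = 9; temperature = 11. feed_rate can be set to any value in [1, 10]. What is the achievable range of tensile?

Substituting into the cure_index equation gives cure_index = feed_rate - 65.
This gives viscosity = -4*feed_rate + 72.
So melt_flow = -8*feed_rate + 141.
Substituting into the tensile equation gives tensile = -16*feed_rate + 277.
Linear in feed_rate, so extremes are at the endpoints: feed_rate = 1 gives tensile = 261; feed_rate = 10 gives tensile = 117.

117 to 261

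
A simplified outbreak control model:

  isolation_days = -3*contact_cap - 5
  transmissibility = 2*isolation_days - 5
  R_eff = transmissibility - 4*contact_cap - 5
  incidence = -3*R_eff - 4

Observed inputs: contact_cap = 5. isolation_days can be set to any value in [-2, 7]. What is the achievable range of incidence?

44 to 98

Intervening on isolation_days fixes its value directly, overriding its dependence on contact_cap.
Substituting into the R_eff equation gives R_eff = 2*isolation_days - 30.
This gives incidence = -6*isolation_days + 86.
Linear in isolation_days, so extremes are at the endpoints: isolation_days = -2 gives incidence = 98; isolation_days = 7 gives incidence = 44.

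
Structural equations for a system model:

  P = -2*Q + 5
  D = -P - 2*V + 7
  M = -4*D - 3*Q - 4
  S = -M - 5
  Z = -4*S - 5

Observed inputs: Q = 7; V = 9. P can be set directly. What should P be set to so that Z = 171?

Intervening on P fixes its value directly, overriding its dependence on Q.
Substituting into the D equation gives D = -P - 11.
Substituting into the M equation gives M = 4*P + 19.
So S = -4*P - 24.
Substituting into the Z equation gives Z = 16*P + 91.
Solve 16*P + 91 = 171: P = (171 - 91) / 16 = 5.

P = 5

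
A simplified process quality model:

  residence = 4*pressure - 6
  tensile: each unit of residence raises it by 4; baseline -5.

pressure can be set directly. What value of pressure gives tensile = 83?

pressure = 7

Substituting into the tensile equation gives tensile = 16*pressure - 29.
Solve 16*pressure - 29 = 83: pressure = (83 + 29) / 16 = 7.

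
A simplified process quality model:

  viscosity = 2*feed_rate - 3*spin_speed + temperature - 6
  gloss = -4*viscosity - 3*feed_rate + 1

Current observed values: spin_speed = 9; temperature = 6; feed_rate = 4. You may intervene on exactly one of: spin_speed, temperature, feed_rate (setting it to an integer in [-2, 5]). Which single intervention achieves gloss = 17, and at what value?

Intervening on spin_speed: with other inputs at their observed values, gloss = 12*spin_speed - 43. Solving for 17 gives spin_speed = 5, within [-2, 5].
Intervening on temperature: gloss = -4*temperature + 89. Reaching 17 requires temperature = 18, outside [-2, 5].
Intervening on feed_rate: gloss = -11*feed_rate + 109. Reaching 17 requires feed_rate = 92/11, not an integer.

set spin_speed = 5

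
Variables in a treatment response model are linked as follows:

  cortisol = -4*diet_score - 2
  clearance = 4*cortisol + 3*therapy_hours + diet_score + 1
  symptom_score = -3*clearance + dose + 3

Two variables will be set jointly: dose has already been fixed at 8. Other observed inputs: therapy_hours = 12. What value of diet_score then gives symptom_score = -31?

diet_score = 1

With dose held at 8:
Substituting into the clearance equation gives clearance = -15*diet_score + 29.
This gives symptom_score = 45*diet_score - 76.
Solve 45*diet_score - 76 = -31: diet_score = (-31 + 76) / 45 = 1.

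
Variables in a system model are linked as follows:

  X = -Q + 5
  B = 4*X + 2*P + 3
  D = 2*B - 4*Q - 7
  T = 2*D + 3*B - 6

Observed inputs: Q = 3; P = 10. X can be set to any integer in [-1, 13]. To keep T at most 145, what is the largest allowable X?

Intervening on X fixes its value directly, overriding its dependence on Q.
Substituting into the B equation gives B = 4*X + 23.
Substituting into the D equation gives D = 8*X + 27.
This gives T = 28*X + 117.
Require 28*X + 117 ≤ 145, so X ≤ 1.
The largest integer in [-1, 13] satisfying this is 1.

X = 1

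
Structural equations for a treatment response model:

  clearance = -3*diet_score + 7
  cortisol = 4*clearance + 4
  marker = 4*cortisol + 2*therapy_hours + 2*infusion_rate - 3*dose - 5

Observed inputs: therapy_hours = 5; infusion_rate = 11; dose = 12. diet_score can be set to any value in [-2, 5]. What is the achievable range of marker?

Substituting into the cortisol equation gives cortisol = -12*diet_score + 32.
This gives marker = -48*diet_score + 119.
Linear in diet_score, so extremes are at the endpoints: diet_score = -2 gives marker = 215; diet_score = 5 gives marker = -121.

-121 to 215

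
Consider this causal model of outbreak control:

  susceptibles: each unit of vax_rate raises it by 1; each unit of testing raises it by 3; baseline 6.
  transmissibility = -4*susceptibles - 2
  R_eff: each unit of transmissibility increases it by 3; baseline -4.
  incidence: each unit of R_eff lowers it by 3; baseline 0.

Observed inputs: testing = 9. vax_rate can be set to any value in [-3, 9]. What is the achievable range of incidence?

Substituting into the susceptibles equation gives susceptibles = vax_rate + 33.
Substituting into the transmissibility equation gives transmissibility = -4*vax_rate - 134.
Substituting into the R_eff equation gives R_eff = -12*vax_rate - 406.
This gives incidence = 36*vax_rate + 1218.
Linear in vax_rate, so extremes are at the endpoints: vax_rate = -3 gives incidence = 1110; vax_rate = 9 gives incidence = 1542.

1110 to 1542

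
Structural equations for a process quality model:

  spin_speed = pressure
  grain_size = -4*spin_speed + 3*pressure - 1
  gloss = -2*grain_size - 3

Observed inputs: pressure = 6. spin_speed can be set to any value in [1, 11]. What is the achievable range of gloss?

Intervening on spin_speed fixes its value directly, overriding its dependence on pressure.
Substituting into the grain_size equation gives grain_size = -4*spin_speed + 17.
gloss becomes 8*spin_speed - 37.
Linear in spin_speed, so extremes are at the endpoints: spin_speed = 1 gives gloss = -29; spin_speed = 11 gives gloss = 51.

-29 to 51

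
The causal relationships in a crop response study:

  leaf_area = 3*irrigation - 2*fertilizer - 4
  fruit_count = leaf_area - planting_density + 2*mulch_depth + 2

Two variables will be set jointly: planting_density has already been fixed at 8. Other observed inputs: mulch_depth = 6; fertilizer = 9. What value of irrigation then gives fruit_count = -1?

irrigation = 5

With planting_density held at 8:
Substituting into the leaf_area equation gives leaf_area = 3*irrigation - 22.
Substituting into the fruit_count equation gives fruit_count = 3*irrigation - 16.
Solve 3*irrigation - 16 = -1: irrigation = (-1 + 16) / 3 = 5.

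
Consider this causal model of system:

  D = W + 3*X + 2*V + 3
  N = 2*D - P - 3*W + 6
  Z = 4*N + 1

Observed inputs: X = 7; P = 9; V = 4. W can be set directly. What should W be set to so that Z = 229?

Substituting into the D equation gives D = W + 32.
N becomes -W + 61.
Substituting into the Z equation gives Z = -4*W + 245.
Solve -4*W + 245 = 229: W = (229 - 245) / -4 = 4.

W = 4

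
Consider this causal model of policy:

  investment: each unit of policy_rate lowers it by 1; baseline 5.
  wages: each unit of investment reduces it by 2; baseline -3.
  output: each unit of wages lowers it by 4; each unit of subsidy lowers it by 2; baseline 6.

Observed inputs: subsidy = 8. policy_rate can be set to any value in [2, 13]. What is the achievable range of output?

-62 to 26

Substituting into the wages equation gives wages = 2*policy_rate - 13.
Substituting into the output equation gives output = -8*policy_rate + 42.
Linear in policy_rate, so extremes are at the endpoints: policy_rate = 2 gives output = 26; policy_rate = 13 gives output = -62.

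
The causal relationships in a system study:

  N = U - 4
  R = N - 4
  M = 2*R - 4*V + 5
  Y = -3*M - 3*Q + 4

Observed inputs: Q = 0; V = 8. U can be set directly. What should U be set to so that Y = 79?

U = 9

Substituting into the R equation gives R = U - 8.
M becomes 2*U - 43.
Substituting into the Y equation gives Y = -6*U + 133.
Solve -6*U + 133 = 79: U = (79 - 133) / -6 = 9.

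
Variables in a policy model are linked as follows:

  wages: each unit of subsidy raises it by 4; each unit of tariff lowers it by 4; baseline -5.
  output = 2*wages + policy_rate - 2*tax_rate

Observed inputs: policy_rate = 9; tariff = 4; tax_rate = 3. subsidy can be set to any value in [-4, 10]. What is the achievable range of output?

-71 to 41

Substituting into the wages equation gives wages = 4*subsidy - 21.
So output = 8*subsidy - 39.
Linear in subsidy, so extremes are at the endpoints: subsidy = -4 gives output = -71; subsidy = 10 gives output = 41.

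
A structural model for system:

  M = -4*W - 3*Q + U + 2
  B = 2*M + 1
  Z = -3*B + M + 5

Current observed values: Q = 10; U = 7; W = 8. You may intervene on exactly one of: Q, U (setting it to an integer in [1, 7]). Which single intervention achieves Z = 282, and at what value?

set U = 4

Intervening on Q: Z = 15*Q + 117. Reaching 282 requires Q = 11, outside [1, 7].
Intervening on U: with other inputs at their observed values, Z = -5*U + 302. Solving for 282 gives U = 4, within [1, 7].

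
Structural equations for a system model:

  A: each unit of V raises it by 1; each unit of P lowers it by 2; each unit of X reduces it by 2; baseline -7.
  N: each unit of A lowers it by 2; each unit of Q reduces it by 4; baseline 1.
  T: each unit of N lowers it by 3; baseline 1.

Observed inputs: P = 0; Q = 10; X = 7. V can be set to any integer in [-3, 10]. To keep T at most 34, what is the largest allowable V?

Substituting into the A equation gives A = V - 21.
Substituting into the N equation gives N = -2*V + 3.
Substituting into the T equation gives T = 6*V - 8.
Require 6*V - 8 ≤ 34, so V ≤ 7.
The largest integer in [-3, 10] satisfying this is 7.

V = 7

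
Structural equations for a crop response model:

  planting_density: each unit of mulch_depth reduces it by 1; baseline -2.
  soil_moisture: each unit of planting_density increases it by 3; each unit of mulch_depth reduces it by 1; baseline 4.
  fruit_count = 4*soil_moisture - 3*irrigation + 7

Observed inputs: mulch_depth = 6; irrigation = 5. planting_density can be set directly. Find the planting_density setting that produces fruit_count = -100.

planting_density = -7

Intervening on planting_density fixes its value directly, overriding its dependence on mulch_depth.
Substituting into the soil_moisture equation gives soil_moisture = 3*planting_density - 2.
Substituting into the fruit_count equation gives fruit_count = 12*planting_density - 16.
Solve 12*planting_density - 16 = -100: planting_density = (-100 + 16) / 12 = -7.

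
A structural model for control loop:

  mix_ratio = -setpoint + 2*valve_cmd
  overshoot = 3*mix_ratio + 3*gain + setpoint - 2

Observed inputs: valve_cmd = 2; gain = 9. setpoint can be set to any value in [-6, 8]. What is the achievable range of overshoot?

21 to 49

Substituting into the mix_ratio equation gives mix_ratio = -setpoint + 4.
Substituting into the overshoot equation gives overshoot = -2*setpoint + 37.
Linear in setpoint, so extremes are at the endpoints: setpoint = -6 gives overshoot = 49; setpoint = 8 gives overshoot = 21.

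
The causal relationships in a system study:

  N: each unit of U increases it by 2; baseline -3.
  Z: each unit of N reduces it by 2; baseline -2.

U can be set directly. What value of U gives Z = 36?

U = -8

Substituting into the Z equation gives Z = -4*U + 4.
Solve -4*U + 4 = 36: U = (36 - 4) / -4 = -8.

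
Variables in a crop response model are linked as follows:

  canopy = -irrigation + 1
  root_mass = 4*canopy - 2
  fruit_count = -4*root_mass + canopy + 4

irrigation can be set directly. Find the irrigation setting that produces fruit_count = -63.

irrigation = -4

Substituting into the root_mass equation gives root_mass = -4*irrigation + 2.
fruit_count becomes 15*irrigation - 3.
Solve 15*irrigation - 3 = -63: irrigation = (-63 + 3) / 15 = -4.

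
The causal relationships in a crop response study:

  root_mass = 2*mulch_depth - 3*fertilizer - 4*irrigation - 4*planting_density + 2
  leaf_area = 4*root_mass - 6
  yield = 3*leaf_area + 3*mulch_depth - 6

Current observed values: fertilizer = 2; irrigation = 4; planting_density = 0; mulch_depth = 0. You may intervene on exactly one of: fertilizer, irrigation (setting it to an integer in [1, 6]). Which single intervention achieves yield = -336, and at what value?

Intervening on fertilizer: with other inputs at their observed values, yield = -36*fertilizer - 192. Solving for -336 gives fertilizer = 4, within [1, 6].
Intervening on irrigation: yield = -48*irrigation - 72. Reaching -336 requires irrigation = 11/2, not an integer.

set fertilizer = 4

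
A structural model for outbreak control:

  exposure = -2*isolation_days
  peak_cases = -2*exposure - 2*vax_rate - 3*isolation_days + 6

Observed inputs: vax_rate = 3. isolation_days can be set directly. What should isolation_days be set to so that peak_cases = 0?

Substituting into the peak_cases equation gives peak_cases = isolation_days.
Solve isolation_days = 0: isolation_days = 0 / 1 = 0.

isolation_days = 0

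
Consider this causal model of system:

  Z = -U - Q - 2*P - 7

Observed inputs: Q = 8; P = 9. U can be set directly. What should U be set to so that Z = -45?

U = 12

Substituting into the Z equation gives Z = -U - 33.
Solve -U - 33 = -45: U = (-45 + 33) / -1 = 12.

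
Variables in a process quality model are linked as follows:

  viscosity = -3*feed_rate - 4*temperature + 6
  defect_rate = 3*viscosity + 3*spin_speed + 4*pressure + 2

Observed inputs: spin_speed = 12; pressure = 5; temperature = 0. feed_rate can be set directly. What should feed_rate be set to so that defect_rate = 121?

feed_rate = -5

Substituting into the viscosity equation gives viscosity = -3*feed_rate + 6.
Substituting into the defect_rate equation gives defect_rate = -9*feed_rate + 76.
Solve -9*feed_rate + 76 = 121: feed_rate = (121 - 76) / -9 = -5.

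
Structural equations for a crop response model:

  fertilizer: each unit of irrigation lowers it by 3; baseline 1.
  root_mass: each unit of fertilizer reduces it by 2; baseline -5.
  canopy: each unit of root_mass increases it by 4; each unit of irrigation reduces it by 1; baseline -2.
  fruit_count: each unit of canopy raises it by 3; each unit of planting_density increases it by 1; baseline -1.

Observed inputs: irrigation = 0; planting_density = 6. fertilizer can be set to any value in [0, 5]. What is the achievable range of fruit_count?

-181 to -61

Intervening on fertilizer fixes its value directly, overriding its dependence on irrigation.
Substituting into the canopy equation gives canopy = -8*fertilizer - 22.
Substituting into the fruit_count equation gives fruit_count = -24*fertilizer - 61.
Linear in fertilizer, so extremes are at the endpoints: fertilizer = 0 gives fruit_count = -61; fertilizer = 5 gives fruit_count = -181.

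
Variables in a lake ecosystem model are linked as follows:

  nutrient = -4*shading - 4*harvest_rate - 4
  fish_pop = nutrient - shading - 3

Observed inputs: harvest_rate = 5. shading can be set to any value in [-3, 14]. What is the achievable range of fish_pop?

Substituting into the nutrient equation gives nutrient = -4*shading - 24.
So fish_pop = -5*shading - 27.
Linear in shading, so extremes are at the endpoints: shading = -3 gives fish_pop = -12; shading = 14 gives fish_pop = -97.

-97 to -12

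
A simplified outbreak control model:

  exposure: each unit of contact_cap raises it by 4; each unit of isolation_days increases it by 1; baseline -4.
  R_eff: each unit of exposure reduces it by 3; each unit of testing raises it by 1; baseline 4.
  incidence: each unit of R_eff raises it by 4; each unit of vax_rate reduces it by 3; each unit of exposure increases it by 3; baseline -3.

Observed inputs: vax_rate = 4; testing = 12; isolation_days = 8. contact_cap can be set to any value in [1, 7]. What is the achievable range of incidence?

Substituting into the exposure equation gives exposure = 4*contact_cap + 4.
R_eff becomes -12*contact_cap + 4.
So incidence = -36*contact_cap + 13.
Linear in contact_cap, so extremes are at the endpoints: contact_cap = 1 gives incidence = -23; contact_cap = 7 gives incidence = -239.

-239 to -23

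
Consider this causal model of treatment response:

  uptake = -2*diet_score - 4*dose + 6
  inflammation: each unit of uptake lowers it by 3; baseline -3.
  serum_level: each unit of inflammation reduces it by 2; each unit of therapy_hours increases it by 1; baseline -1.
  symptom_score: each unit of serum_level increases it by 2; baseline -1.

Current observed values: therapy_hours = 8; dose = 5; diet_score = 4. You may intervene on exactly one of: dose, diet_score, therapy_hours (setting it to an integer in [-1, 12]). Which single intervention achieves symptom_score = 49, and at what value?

set dose = -1

Intervening on dose: with other inputs at their observed values, symptom_score = -48*dose + 1. Solving for 49 gives dose = -1, within [-1, 12].
Intervening on diet_score: symptom_score = -24*diet_score - 143. Reaching 49 requires diet_score = -8, outside [-1, 12].
Intervening on therapy_hours: symptom_score = 2*therapy_hours - 255. Reaching 49 requires therapy_hours = 152, outside [-1, 12].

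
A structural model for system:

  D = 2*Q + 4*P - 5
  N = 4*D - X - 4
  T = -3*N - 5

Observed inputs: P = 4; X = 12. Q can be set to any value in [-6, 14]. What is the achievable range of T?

-425 to 55

Substituting into the D equation gives D = 2*Q + 11.
Substituting into the N equation gives N = 8*Q + 28.
Substituting into the T equation gives T = -24*Q - 89.
Linear in Q, so extremes are at the endpoints: Q = -6 gives T = 55; Q = 14 gives T = -425.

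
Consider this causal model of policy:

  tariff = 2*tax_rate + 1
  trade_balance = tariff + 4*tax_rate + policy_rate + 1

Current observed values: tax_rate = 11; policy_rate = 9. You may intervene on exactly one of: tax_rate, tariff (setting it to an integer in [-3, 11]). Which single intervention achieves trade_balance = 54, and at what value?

Intervening on tax_rate: trade_balance = 6*tax_rate + 11. Reaching 54 requires tax_rate = 43/6, not an integer.
Intervening on tariff: with other inputs at their observed values, trade_balance = tariff + 54. Solving for 54 gives tariff = 0, within [-3, 11].

set tariff = 0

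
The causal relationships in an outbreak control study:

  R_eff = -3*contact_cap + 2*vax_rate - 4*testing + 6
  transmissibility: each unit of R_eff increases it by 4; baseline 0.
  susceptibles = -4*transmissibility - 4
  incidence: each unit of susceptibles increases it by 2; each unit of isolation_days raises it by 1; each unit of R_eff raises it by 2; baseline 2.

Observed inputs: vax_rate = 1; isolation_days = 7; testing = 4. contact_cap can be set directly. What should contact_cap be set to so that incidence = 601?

Substituting into the R_eff equation gives R_eff = -3*contact_cap - 8.
This gives transmissibility = -12*contact_cap - 32.
susceptibles becomes 48*contact_cap + 124.
So incidence = 90*contact_cap + 241.
Solve 90*contact_cap + 241 = 601: contact_cap = (601 - 241) / 90 = 4.

contact_cap = 4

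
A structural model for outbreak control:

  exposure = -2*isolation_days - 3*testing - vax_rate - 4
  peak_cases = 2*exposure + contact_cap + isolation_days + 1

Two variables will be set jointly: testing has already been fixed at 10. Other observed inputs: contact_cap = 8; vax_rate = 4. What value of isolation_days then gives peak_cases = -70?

isolation_days = 1

With testing held at 10:
Substituting into the exposure equation gives exposure = -2*isolation_days - 38.
Substituting into the peak_cases equation gives peak_cases = -3*isolation_days - 67.
Solve -3*isolation_days - 67 = -70: isolation_days = (-70 + 67) / -3 = 1.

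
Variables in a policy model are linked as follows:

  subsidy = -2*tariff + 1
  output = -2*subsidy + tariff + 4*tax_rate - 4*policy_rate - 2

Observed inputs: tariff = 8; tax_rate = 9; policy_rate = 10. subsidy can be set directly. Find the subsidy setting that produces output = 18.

subsidy = -8

Intervening on subsidy fixes its value directly, overriding its dependence on tariff.
Substituting into the output equation gives output = -2*subsidy + 2.
Solve -2*subsidy + 2 = 18: subsidy = (18 - 2) / -2 = -8.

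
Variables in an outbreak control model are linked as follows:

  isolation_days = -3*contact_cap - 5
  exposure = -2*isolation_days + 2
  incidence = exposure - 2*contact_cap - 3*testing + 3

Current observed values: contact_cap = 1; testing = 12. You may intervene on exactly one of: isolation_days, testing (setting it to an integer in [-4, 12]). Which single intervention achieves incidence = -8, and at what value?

set testing = 9

Intervening on isolation_days: incidence = -2*isolation_days - 33. Reaching -8 requires isolation_days = -25/2, not an integer.
Intervening on testing: with other inputs at their observed values, incidence = -3*testing + 19. Solving for -8 gives testing = 9, within [-4, 12].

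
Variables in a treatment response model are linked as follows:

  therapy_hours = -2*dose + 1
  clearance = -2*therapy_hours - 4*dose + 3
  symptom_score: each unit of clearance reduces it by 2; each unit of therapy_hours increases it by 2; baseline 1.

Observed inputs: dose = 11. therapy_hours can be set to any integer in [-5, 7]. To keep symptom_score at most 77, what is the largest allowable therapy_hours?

Intervening on therapy_hours fixes its value directly, overriding its dependence on dose.
Substituting into the clearance equation gives clearance = -2*therapy_hours - 41.
Substituting into the symptom_score equation gives symptom_score = 6*therapy_hours + 83.
Require 6*therapy_hours + 83 ≤ 77, so therapy_hours ≤ -1.
The largest integer in [-5, 7] satisfying this is -1.

therapy_hours = -1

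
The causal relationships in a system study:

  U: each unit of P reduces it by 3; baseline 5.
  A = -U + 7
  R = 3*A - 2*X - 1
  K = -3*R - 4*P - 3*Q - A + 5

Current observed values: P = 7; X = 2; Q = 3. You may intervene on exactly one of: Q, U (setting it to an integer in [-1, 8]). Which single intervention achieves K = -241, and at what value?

set Q = 1

Intervening on Q: with other inputs at their observed values, K = -3*Q - 238. Solving for -241 gives Q = 1, within [-1, 8].
Intervening on U: K = 10*U - 87. Reaching -241 requires U = -77/5, not an integer.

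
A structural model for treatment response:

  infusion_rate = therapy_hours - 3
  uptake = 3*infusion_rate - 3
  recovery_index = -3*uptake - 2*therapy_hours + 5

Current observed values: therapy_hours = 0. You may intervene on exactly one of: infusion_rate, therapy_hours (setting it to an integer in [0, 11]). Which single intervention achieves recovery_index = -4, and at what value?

set infusion_rate = 2

Intervening on infusion_rate: with other inputs at their observed values, recovery_index = -9*infusion_rate + 14. Solving for -4 gives infusion_rate = 2, within [0, 11].
Intervening on therapy_hours: recovery_index = -11*therapy_hours + 41. Reaching -4 requires therapy_hours = 45/11, not an integer.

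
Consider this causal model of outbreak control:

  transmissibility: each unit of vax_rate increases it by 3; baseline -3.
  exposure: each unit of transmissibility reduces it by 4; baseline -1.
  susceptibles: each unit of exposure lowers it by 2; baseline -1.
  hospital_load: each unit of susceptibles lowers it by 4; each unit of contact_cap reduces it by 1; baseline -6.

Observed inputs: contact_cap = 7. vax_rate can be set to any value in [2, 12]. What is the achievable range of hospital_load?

Substituting into the exposure equation gives exposure = -12*vax_rate + 11.
Substituting into the susceptibles equation gives susceptibles = 24*vax_rate - 23.
So hospital_load = -96*vax_rate + 79.
Linear in vax_rate, so extremes are at the endpoints: vax_rate = 2 gives hospital_load = -113; vax_rate = 12 gives hospital_load = -1073.

-1073 to -113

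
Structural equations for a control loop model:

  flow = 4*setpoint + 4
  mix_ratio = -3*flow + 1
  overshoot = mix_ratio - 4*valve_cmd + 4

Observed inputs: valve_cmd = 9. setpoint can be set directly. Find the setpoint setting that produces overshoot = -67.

Substituting into the mix_ratio equation gives mix_ratio = -12*setpoint - 11.
Substituting into the overshoot equation gives overshoot = -12*setpoint - 43.
Solve -12*setpoint - 43 = -67: setpoint = (-67 + 43) / -12 = 2.

setpoint = 2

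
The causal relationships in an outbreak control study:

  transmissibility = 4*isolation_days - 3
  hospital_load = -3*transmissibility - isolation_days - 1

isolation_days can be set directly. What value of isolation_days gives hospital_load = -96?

Substituting into the hospital_load equation gives hospital_load = -13*isolation_days + 8.
Solve -13*isolation_days + 8 = -96: isolation_days = (-96 - 8) / -13 = 8.

isolation_days = 8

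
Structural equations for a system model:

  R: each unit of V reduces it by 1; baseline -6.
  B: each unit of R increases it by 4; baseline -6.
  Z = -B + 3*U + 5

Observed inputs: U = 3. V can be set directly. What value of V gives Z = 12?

V = -8

Substituting into the B equation gives B = -4*V - 30.
Substituting into the Z equation gives Z = 4*V + 44.
Solve 4*V + 44 = 12: V = (12 - 44) / 4 = -8.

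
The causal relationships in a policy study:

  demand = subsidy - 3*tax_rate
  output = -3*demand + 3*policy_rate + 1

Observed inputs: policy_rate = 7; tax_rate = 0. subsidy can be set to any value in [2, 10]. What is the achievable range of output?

-8 to 16

Substituting into the demand equation gives demand = subsidy.
output becomes -3*subsidy + 22.
Linear in subsidy, so extremes are at the endpoints: subsidy = 2 gives output = 16; subsidy = 10 gives output = -8.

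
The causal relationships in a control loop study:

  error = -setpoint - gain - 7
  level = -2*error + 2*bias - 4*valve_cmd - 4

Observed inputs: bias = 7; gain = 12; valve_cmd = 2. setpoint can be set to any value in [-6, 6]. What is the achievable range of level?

28 to 52

Substituting into the error equation gives error = -setpoint - 19.
This gives level = 2*setpoint + 40.
Linear in setpoint, so extremes are at the endpoints: setpoint = -6 gives level = 28; setpoint = 6 gives level = 52.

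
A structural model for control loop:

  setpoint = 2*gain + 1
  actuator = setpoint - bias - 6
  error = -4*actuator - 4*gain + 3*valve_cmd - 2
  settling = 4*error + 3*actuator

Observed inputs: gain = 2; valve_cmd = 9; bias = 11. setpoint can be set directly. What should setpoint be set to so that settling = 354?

setpoint = -5

Intervening on setpoint fixes its value directly, overriding its dependence on gain.
Substituting into the actuator equation gives actuator = setpoint - 17.
This gives error = -4*setpoint + 85.
settling becomes -13*setpoint + 289.
Solve -13*setpoint + 289 = 354: setpoint = (354 - 289) / -13 = -5.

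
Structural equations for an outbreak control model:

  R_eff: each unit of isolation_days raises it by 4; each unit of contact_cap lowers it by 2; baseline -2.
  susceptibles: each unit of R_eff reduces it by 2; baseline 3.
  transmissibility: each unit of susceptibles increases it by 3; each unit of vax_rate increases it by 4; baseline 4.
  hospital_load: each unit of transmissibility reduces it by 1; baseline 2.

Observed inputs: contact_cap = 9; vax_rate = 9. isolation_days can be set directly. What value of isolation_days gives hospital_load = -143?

Substituting into the R_eff equation gives R_eff = 4*isolation_days - 20.
Substituting into the susceptibles equation gives susceptibles = -8*isolation_days + 43.
Substituting into the transmissibility equation gives transmissibility = -24*isolation_days + 169.
So hospital_load = 24*isolation_days - 167.
Solve 24*isolation_days - 167 = -143: isolation_days = (-143 + 167) / 24 = 1.

isolation_days = 1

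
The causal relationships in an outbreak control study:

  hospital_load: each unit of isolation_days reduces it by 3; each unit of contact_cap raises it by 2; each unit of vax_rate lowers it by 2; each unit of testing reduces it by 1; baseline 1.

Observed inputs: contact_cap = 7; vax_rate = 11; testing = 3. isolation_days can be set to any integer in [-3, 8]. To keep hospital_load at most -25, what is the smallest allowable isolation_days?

Substituting into the hospital_load equation gives hospital_load = -3*isolation_days - 10.
Require -3*isolation_days - 10 ≤ -25, so isolation_days ≥ 5.
The smallest integer in [-3, 8] satisfying this is 5.

isolation_days = 5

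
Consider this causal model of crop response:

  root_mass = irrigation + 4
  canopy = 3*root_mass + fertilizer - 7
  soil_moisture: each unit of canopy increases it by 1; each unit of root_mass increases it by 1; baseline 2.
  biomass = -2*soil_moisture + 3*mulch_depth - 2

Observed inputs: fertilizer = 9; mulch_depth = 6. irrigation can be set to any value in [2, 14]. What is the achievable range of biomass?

Substituting into the canopy equation gives canopy = 3*irrigation + 14.
Substituting into the soil_moisture equation gives soil_moisture = 4*irrigation + 20.
biomass becomes -8*irrigation - 24.
Linear in irrigation, so extremes are at the endpoints: irrigation = 2 gives biomass = -40; irrigation = 14 gives biomass = -136.

-136 to -40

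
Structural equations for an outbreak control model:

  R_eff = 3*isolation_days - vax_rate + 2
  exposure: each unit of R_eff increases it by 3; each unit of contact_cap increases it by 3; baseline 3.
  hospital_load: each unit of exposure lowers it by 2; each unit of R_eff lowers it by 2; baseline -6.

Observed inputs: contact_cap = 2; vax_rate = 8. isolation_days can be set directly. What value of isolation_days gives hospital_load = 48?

Substituting into the R_eff equation gives R_eff = 3*isolation_days - 6.
Substituting into the exposure equation gives exposure = 9*isolation_days - 9.
Substituting into the hospital_load equation gives hospital_load = -24*isolation_days + 24.
Solve -24*isolation_days + 24 = 48: isolation_days = (48 - 24) / -24 = -1.

isolation_days = -1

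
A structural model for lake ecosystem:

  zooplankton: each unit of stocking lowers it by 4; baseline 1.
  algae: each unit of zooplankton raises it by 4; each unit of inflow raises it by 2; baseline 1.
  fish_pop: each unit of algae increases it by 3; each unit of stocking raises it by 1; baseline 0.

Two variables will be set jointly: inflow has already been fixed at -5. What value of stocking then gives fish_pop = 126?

With inflow held at -5:
Substituting into the algae equation gives algae = -16*stocking - 5.
fish_pop becomes -47*stocking - 15.
Solve -47*stocking - 15 = 126: stocking = (126 + 15) / -47 = -3.

stocking = -3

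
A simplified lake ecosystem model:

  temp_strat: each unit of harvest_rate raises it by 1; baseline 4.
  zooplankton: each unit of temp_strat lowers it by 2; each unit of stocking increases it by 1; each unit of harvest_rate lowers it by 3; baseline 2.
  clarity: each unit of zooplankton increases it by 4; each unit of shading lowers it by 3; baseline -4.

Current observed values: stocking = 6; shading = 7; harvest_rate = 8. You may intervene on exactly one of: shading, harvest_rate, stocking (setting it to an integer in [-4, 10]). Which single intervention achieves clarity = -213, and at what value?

set stocking = -1

Intervening on shading: clarity = -3*shading - 164. Reaching -213 requires shading = 49/3, not an integer.
Intervening on harvest_rate: clarity = -20*harvest_rate - 25. Reaching -213 requires harvest_rate = 47/5, not an integer.
Intervening on stocking: with other inputs at their observed values, clarity = 4*stocking - 209. Solving for -213 gives stocking = -1, within [-4, 10].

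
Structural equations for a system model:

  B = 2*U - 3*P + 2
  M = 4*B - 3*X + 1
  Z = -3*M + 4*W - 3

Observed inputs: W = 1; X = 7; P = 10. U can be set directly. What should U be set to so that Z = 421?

U = -1

Substituting into the B equation gives B = 2*U - 28.
Substituting into the M equation gives M = 8*U - 132.
Substituting into the Z equation gives Z = -24*U + 397.
Solve -24*U + 397 = 421: U = (421 - 397) / -24 = -1.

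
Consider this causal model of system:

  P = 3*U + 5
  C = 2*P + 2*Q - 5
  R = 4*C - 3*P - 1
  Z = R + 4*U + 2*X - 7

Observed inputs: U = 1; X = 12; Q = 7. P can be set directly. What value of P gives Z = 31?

P = -5

Intervening on P fixes its value directly, overriding its dependence on U.
Substituting into the C equation gives C = 2*P + 9.
This gives R = 5*P + 35.
This gives Z = 5*P + 56.
Solve 5*P + 56 = 31: P = (31 - 56) / 5 = -5.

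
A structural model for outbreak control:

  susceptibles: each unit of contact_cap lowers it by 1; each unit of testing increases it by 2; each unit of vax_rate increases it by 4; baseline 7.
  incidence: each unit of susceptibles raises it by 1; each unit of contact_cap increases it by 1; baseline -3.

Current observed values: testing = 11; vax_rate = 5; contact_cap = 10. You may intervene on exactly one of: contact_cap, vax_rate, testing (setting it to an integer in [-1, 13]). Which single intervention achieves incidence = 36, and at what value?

Intervening on contact_cap: the paths from contact_cap to incidence cancel (net effect zero), leaving incidence = 46; 36 is unreachable this way.
Intervening on vax_rate: incidence = 4*vax_rate + 26. Reaching 36 requires vax_rate = 5/2, not an integer.
Intervening on testing: with other inputs at their observed values, incidence = 2*testing + 24. Solving for 36 gives testing = 6, within [-1, 13].

set testing = 6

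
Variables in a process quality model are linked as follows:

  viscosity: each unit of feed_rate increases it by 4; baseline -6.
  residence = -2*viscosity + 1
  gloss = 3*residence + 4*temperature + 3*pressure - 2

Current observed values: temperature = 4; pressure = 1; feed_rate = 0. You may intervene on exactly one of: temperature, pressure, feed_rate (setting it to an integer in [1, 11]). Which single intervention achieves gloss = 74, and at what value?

Intervening on temperature: gloss = 4*temperature + 40. Reaching 74 requires temperature = 17/2, not an integer.
Intervening on pressure: with other inputs at their observed values, gloss = 3*pressure + 53. Solving for 74 gives pressure = 7, within [1, 11].
Intervening on feed_rate: gloss = -24*feed_rate + 56. Reaching 74 requires feed_rate = -3/4, not an integer.

set pressure = 7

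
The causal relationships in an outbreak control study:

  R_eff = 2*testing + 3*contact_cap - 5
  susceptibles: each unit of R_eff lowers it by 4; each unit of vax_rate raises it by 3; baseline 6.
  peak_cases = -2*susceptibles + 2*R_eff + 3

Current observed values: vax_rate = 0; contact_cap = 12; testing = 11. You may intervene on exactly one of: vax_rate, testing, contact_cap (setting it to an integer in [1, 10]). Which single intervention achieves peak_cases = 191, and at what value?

Intervening on vax_rate: peak_cases = -6*vax_rate + 521. Reaching 191 requires vax_rate = 55, outside [1, 10].
Intervening on testing: peak_cases = 20*testing + 301. Reaching 191 requires testing = -11/2, not an integer.
Intervening on contact_cap: with other inputs at their observed values, peak_cases = 30*contact_cap + 161. Solving for 191 gives contact_cap = 1, within [1, 10].

set contact_cap = 1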